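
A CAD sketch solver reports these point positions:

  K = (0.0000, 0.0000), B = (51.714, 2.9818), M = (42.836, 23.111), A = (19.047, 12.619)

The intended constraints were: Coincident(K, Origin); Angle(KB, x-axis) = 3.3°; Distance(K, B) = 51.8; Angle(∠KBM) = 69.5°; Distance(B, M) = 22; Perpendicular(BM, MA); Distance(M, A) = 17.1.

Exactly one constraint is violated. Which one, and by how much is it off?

Distance(M, A) = 17.1 — off by 8.90.

K = (0.00, 0.00) ✓; KB at 3.300° ✓; |KB| = 51.80 ✓; ∠KBM = 69.50° ✓; |BM| = 22.00 ✓; ∠(BM, MA) = 90.00° ✓; |MA| = 26.00 ✗.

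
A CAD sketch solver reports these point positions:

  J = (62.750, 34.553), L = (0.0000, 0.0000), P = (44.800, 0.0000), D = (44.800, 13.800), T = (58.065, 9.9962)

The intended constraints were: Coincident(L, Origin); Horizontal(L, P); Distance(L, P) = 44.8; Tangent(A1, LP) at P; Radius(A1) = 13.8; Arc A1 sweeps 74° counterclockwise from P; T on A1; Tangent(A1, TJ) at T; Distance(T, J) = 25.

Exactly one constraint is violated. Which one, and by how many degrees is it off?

Tangent(A1, TJ) at T — off by 5.20°.

L = (0.00, 0.00) ✓; L.y = 0.00, P.y = 0.00 ✓; |LP| = 44.80 ✓; ∠(DP, PL) = 90.00° ✓; |DP| = 13.80 ✓; bearing(D→T) − bearing(D→P) = 74.00° ✓; |DT| = 13.80 ✓; ∠(DT, TJ) = 84.80° ✗; |TJ| = 25.00 ✓.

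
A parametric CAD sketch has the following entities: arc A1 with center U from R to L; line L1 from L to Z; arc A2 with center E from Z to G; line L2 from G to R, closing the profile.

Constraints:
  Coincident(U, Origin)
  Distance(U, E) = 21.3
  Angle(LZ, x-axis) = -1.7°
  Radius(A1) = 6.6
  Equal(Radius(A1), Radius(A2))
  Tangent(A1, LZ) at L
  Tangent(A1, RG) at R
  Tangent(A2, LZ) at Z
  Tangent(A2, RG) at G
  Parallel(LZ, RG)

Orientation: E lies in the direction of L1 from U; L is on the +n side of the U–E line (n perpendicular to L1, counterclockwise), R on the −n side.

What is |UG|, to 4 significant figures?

22.30

The slot axis is L1's direction at -1.7°, so u = (cos -1.7°, sin -1.7°) = (0.9996, -0.02967) and n = (−sin -1.7°, cos -1.7°) = (0.02967, 0.9996). U is at the origin and E lies 21.3 along u from U, so E = 21.3·u = (21.29, -0.6319). Tangency of A1 to both parallel lines with radius 6.6 puts L and R at U ± 6.6·n: L = (0.1958, 6.597), R = (-0.1958, -6.597). Equal radii place Z and G the same way about E: Z = E + 6.6·n = (21.49, 5.965), G = E − 6.6·n = (21.09, -7.229). Then |UG| = |G − U| = 22.30.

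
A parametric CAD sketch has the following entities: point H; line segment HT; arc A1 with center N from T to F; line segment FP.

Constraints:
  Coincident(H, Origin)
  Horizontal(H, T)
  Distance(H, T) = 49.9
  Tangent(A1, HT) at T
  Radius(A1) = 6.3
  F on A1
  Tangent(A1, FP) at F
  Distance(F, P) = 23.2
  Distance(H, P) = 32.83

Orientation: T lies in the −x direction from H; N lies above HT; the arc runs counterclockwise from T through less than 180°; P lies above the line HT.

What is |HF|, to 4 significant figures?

45.80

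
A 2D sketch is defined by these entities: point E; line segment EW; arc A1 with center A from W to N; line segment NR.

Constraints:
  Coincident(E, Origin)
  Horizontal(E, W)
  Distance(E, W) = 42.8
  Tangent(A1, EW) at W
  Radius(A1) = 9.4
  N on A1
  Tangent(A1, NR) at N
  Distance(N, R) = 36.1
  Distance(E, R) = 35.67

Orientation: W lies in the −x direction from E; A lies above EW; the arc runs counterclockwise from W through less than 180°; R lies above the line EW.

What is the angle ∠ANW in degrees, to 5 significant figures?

63.193°

Checks: |AW| = 9.400 ✓; |AN| = 9.400 ✓; ∠(AN, NR) = 90.00° ✓; |NR| = 36.10 ✓; |ER| = 35.67 ✓.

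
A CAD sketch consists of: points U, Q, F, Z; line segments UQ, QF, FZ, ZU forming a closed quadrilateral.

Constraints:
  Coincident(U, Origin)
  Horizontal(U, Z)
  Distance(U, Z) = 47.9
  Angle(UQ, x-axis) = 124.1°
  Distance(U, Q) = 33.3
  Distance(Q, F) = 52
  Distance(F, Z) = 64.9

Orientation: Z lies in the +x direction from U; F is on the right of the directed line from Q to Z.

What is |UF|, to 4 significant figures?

27.04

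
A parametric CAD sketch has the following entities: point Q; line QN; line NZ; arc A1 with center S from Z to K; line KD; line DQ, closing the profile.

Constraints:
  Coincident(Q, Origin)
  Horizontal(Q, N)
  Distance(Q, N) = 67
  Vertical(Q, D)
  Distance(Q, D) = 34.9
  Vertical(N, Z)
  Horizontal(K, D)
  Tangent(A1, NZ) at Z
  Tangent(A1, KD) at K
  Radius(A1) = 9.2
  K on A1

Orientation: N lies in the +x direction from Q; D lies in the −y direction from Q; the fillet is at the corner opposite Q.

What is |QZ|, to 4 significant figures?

71.76

The virtual corner opposite Q is at (67.00, -34.90). Tangency of A1 to NZ means the radius SZ is perpendicular to NZ and since A1 is tangent to KD there, SK ⟂ KD, with radius 9.2, so the center S sits 9.2 in from both sides at S = (57.80, -25.70). That places the tangent points at Z = (67.00, -25.70) on NZ and K = (57.80, -34.90) on KD. Then |QZ| = |Z − Q| = 71.76.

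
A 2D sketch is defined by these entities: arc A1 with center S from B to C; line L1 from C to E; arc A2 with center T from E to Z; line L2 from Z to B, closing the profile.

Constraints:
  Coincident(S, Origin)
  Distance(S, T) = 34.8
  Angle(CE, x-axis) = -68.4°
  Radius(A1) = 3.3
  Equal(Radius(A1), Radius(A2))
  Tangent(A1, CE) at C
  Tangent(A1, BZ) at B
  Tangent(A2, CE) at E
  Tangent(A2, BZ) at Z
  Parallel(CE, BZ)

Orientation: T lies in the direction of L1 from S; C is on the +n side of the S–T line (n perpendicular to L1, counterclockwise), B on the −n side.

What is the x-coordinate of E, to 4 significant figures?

15.88

The slot axis is L1's direction at -68.4°, so u = (cos -68.4°, sin -68.4°) = (0.3681, -0.9298) and n = (−sin -68.4°, cos -68.4°) = (0.9298, 0.3681). S is at the origin and T lies 34.8 along u from S, so T = 34.8·u = (12.81, -32.36). Tangency of A1 to both parallel lines with radius 3.3 puts C and B at S ± 3.3·n: C = (3.068, 1.215), B = (-3.068, -1.215). Equal radii place E and Z the same way about T: E = T + 3.3·n = (15.88, -31.14), Z = T − 3.3·n = (9.742, -33.57). So E.x = 15.88.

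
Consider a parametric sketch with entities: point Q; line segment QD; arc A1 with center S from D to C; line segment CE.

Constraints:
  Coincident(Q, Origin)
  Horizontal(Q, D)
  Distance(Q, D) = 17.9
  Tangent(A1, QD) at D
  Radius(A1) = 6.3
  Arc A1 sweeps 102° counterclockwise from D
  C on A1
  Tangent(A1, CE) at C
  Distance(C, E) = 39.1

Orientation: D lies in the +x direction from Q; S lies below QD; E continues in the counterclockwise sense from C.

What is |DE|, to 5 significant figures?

45.898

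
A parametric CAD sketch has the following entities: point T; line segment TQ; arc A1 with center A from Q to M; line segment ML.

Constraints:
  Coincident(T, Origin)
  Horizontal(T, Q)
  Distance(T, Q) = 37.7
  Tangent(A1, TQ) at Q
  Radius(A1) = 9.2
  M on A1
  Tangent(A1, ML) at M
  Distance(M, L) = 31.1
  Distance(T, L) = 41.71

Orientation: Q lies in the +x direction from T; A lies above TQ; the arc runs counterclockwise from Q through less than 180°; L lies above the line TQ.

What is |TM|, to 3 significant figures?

46.6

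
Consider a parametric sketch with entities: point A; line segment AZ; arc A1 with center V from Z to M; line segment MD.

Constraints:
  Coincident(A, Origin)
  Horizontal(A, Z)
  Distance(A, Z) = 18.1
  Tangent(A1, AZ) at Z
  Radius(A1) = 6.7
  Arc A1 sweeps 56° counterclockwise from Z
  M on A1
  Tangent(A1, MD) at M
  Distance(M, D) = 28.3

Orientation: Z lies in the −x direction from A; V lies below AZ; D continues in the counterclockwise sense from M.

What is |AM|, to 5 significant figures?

23.838

A is at the origin; AZ is horizontal with |AZ| = 18.1 and Z on the −x side, so Z = (-18.100, 0.0000). Since A1 is tangent to AZ there, VZ ⟂ AZ, so V = Z + (0, -6.7) = (-18.100, -6.7000). On A1, Z sits at bearing 90° from V; a 56° counterclockwise sweep puts M at bearing 146°, so M = V + 6.7·(cos 146°, sin 146°) = (-23.655, -2.9534). Then |AM| = |M − A| = 23.838.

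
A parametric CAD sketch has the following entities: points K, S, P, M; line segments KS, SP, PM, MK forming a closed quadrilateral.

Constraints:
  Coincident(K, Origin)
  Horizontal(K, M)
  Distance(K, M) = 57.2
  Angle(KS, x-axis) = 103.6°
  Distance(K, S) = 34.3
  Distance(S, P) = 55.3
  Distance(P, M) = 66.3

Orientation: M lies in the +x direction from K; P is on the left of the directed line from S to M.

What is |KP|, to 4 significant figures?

74.17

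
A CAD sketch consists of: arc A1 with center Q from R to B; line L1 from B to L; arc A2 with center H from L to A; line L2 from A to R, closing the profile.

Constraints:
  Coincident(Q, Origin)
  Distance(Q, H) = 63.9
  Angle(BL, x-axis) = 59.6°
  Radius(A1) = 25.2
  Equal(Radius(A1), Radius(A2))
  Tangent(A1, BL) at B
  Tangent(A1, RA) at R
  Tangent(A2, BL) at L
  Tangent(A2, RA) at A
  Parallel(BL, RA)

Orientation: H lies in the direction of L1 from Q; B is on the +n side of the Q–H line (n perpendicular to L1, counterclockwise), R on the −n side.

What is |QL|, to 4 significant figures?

68.69

The slot axis is L1's direction at 59.6°, so u = (cos 59.6°, sin 59.6°) = (0.5060, 0.8625) and n = (−sin 59.6°, cos 59.6°) = (-0.8625, 0.5060). Q is at the origin and H lies 63.9 along u from Q, so H = 63.9·u = (32.34, 55.11). Tangency of A1 to both parallel lines with radius 25.2 puts B and R at Q ± 25.2·n: B = (-21.74, 12.75), R = (21.74, -12.75). Equal radii place L and A the same way about H: L = H + 25.2·n = (10.60, 67.87), A = H − 25.2·n = (54.07, 42.36). Then |QL| = |L − Q| = 68.69.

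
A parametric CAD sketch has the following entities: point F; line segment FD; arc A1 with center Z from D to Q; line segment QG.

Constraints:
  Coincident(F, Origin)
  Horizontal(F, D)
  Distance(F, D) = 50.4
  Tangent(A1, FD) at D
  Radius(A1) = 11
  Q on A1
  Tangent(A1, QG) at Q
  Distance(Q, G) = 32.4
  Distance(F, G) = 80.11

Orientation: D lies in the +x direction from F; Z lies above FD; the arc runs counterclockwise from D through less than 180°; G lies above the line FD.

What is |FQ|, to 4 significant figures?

61.49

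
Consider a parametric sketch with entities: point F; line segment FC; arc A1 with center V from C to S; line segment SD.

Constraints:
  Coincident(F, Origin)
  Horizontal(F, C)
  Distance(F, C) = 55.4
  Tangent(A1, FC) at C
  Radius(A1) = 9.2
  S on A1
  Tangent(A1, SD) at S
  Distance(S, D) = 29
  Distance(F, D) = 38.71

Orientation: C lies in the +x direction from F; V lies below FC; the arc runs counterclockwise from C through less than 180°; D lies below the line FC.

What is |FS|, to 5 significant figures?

48.548

Checks: |FC| = 55.40 ✓; |VS| = 9.200 ✓; ∠(VS, SD) = 90.00° ✓; |SD| = 29.00 ✓; |FD| = 38.71 ✓.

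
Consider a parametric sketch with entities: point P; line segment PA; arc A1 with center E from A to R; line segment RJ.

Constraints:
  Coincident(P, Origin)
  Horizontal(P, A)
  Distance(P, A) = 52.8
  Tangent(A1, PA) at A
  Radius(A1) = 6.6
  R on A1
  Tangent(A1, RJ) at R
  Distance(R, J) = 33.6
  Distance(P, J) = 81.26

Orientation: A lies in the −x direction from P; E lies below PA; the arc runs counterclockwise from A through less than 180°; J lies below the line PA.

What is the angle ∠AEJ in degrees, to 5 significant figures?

141.62°

Checks: |EA| = 6.600 ✓; |ER| = 6.600 ✓; ∠(ER, RJ) = 90.00° ✓; |RJ| = 33.60 ✓; |PJ| = 81.26 ✓.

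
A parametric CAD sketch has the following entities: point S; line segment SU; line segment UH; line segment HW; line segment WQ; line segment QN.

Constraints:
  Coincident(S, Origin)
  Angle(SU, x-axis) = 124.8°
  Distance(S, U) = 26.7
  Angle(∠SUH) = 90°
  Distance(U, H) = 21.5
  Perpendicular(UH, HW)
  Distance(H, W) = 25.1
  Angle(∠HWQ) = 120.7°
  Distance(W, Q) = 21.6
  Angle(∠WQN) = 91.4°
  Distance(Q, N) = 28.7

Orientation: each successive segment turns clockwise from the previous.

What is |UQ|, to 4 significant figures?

36.25

UH ⟂ HW, so HW runs at -55.20°; with |HW| = 25.1, W = (16.74, 13.58). ∠HWQ = 120.7° gives WQ at -114.5° from the x-axis; with |WQ| = 21.6, Q = (7.784, -6.071). Then |UQ| = |Q − U| = 36.25.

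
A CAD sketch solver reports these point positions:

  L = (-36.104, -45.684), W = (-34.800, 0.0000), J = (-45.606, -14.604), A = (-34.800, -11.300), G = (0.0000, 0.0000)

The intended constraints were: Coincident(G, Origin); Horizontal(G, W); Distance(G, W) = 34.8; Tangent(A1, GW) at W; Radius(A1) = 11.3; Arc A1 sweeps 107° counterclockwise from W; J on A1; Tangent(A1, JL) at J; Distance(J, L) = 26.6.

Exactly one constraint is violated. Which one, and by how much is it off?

Distance(J, L) = 26.6 — off by 5.90.

G = (0.00, 0.00) ✓; G.y = 0.00, W.y = 0.00 ✓; |GW| = 34.80 ✓; ∠(AW, WG) = 90.00° ✓; |AW| = 11.30 ✓; bearing(A→J) − bearing(A→W) = 107.0° ✓; |AJ| = 11.30 ✓; ∠(AJ, JL) = 90.00° ✓; |JL| = 32.50 ✗.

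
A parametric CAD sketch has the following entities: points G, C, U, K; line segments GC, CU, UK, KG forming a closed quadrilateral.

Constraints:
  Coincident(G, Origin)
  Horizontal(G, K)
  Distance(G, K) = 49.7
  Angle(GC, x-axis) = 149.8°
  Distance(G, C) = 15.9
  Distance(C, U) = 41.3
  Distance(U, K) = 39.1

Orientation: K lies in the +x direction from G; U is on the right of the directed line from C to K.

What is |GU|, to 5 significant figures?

26.066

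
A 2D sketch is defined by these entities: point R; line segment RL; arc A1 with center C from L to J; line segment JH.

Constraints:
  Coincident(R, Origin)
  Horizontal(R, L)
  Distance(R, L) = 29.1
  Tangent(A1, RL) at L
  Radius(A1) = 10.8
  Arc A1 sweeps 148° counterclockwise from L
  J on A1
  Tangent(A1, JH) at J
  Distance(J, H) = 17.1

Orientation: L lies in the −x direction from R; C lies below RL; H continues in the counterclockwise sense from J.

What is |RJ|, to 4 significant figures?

40.14

R is at the origin; R and L share the same y with |RL| = 29.1 and L on the −x side, so L = (-29.10, 0.000). A1 meets RL tangentially, so CL is at right angles to RL, so C = L + (0, -10.8) = (-29.10, -10.80). On A1, L sits at bearing 90° from C; a 148° counterclockwise sweep puts J at bearing 238°, so J = C + 10.8·(cos 238°, sin 238°) = (-34.82, -19.96). Then |RJ| = |J − R| = 40.14.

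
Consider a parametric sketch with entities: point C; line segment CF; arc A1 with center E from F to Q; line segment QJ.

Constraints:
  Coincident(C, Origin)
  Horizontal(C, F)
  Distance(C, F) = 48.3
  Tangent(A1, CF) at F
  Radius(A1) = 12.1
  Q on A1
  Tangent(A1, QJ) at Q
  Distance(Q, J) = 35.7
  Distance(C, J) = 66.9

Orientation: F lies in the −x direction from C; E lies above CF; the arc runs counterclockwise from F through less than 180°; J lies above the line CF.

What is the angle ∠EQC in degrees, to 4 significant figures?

144.3°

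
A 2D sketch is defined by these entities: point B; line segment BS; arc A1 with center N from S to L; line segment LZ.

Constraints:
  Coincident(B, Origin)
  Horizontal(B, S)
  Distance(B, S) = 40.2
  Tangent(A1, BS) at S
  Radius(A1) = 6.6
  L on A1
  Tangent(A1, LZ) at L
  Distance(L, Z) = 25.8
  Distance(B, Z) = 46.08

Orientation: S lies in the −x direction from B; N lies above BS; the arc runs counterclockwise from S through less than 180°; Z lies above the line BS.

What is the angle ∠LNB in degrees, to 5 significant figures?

7.8545°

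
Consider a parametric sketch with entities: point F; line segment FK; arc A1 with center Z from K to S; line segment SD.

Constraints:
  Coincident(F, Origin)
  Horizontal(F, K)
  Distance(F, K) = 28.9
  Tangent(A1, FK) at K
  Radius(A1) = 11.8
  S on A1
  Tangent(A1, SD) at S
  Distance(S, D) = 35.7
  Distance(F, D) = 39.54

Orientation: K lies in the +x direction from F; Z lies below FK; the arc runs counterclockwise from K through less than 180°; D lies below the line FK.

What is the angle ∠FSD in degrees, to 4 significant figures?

86.34°

F is at the origin; FK is horizontal with |FK| = 28.9 and K on the +x side, so K = (28.90, 0.000). A1 meets FK tangentially, so ZK is at right angles to FK, so Z = K + (0, -11.8) = (28.90, -11.80). Since ZS ⟂ SD (tangency), |ZD| = √(11.8² + 35.7²) = 37.60 regardless of where S sits on A1. So D lies on both circle(F, 39.54) and circle(Z, 37.60); the below-FK intersection is D = (3.363, -39.40). S is the foot of the tangent from D: S = (18.16, -6.909).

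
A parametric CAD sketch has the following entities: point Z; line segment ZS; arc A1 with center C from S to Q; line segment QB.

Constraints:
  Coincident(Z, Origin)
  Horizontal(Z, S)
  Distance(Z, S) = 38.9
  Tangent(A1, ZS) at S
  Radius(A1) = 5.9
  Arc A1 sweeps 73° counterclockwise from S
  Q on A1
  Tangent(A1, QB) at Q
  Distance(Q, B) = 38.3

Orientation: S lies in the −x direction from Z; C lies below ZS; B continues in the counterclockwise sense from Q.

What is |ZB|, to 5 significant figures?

69.078

On A1, S sits at bearing 90° from C; a 73° counterclockwise sweep puts Q at bearing 163°, so Q = C + 5.9·(cos 163°, sin 163°) = (-44.542, -4.1750). Since A1 is tangent to QB there, CQ ⟂ QB, so QB runs along (−sin 163°, cos 163°); with |QB| = 38.3, B = (-55.740, -40.801). Then |ZB| = |B − Z| = 69.078.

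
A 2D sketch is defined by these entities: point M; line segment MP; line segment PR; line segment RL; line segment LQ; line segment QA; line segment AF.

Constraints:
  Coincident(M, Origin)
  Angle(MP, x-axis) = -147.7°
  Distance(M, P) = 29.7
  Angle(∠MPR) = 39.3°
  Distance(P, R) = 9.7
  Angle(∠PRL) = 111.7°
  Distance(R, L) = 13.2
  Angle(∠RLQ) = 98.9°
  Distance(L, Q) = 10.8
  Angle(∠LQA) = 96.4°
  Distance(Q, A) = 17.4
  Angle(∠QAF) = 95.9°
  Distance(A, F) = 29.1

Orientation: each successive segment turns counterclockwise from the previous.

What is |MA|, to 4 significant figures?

31.89

M is at the origin; MP runs at -147.7° with length 29.7, so P = (-25.10, -15.87). ∠MPR = 39.3° gives PR at -7.000° from the x-axis; with |PR| = 9.7, R = (-15.48, -17.05). ∠PRL = 111.7° gives RL at 61.30° from the x-axis; with |RL| = 13.2, L = (-9.138, -5.474). ∠RLQ = 98.9° gives LQ at 142.4° from the x-axis; with |LQ| = 10.8, Q = (-17.69, 1.115). ∠LQA = 96.4° gives QA at -134.0° from the x-axis; with |QA| = 17.4, A = (-29.78, -11.40). Then |MA| = |A − M| = 31.89.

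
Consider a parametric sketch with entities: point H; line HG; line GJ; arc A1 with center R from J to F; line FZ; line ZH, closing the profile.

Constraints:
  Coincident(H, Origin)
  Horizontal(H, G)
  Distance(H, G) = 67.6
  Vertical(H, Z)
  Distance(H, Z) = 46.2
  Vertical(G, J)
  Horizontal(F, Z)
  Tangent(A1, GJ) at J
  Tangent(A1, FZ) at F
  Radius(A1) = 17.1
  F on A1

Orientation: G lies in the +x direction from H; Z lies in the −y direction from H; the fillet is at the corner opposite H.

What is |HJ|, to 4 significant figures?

73.60

H is at the origin; H and G share the same y with |HG| = 67.6 and G on the +x side, so G = (67.60, 0.000). HZ is vertical with |HZ| = 46.2 and Z on the −y side, so Z = (0.000, -46.20). The virtual corner opposite H is at (67.60, -46.20). Tangency of A1 to GJ means the radius RJ is perpendicular to GJ and tangency of A1 to FZ means the radius RF is perpendicular to FZ, with radius 17.1, so the center R sits 17.1 in from both sides at R = (50.50, -29.10). That places the tangent points at J = (67.60, -29.10) on GJ and F = (50.50, -46.20) on FZ. Then |HJ| = |J − H| = 73.60.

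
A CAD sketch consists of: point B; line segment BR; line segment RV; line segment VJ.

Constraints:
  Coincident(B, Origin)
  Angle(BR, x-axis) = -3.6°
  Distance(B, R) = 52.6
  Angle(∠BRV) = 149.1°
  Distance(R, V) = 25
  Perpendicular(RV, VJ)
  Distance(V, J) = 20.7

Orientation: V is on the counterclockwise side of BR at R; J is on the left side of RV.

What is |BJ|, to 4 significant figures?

70.42

B is at the origin; BR runs at -3.6° with length 52.6, so R = 52.6·(cos -3.6°, sin -3.6°) = (52.50, -3.303). ∠BRV = 149.1°, so RV runs at -3.6° + (180° − 149.1°) = 27.30° from the x-axis; with |RV| = 25.0, V = R + 25.0·(cos 27.30°, sin 27.30°) = (74.71, 8.163). The perpendicularity gives VJ at right angles to RV; with |VJ| = 20.7 on the left of RV, J = V + 20.7·(-0.4586, 0.8886) = (65.22, 26.56). Then |BJ| = |J − B| = 70.42.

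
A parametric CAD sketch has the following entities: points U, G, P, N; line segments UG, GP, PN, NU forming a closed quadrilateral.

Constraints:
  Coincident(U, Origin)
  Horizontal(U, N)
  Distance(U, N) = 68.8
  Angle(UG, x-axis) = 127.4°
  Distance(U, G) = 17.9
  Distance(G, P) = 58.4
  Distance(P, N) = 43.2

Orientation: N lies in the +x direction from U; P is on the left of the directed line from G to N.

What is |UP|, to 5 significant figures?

56.035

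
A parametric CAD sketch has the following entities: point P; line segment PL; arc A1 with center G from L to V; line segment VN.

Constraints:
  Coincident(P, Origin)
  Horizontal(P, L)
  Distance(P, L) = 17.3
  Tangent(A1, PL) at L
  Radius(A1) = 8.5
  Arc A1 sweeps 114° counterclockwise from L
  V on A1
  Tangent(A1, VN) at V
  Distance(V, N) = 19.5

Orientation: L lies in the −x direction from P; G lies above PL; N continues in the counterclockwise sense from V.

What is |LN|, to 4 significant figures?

29.77

P is at the origin; PL is horizontal with |PL| = 17.3 and L on the −x side, so L = (-17.30, 0.000). The tangent condition forces GL to be normal to PL, so G = L + (0, 8.5) = (-17.30, 8.500). On A1, L sits at bearing -90° from G; a 114° counterclockwise sweep puts V at bearing 24°, so V = G + 8.5·(cos 24°, sin 24°) = (-9.535, 11.96). A1 meets VN tangentially, so GV is at right angles to VN, so VN runs along (−sin 24°, cos 24°); with |VN| = 19.5, N = (-17.47, 29.77). Then |LN| = |N − L| = 29.77.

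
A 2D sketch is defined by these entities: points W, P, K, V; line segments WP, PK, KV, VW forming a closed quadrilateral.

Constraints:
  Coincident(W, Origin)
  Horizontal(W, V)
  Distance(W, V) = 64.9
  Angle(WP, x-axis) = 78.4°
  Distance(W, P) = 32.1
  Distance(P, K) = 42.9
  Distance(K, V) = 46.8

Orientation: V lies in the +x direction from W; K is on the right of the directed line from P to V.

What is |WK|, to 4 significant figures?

21.34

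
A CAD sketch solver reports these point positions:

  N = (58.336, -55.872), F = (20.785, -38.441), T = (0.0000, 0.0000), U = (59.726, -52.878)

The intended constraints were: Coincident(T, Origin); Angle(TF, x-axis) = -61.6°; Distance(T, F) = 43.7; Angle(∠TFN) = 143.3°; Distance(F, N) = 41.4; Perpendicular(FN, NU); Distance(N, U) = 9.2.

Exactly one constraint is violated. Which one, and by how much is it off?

Distance(N, U) = 9.2 — off by 5.90.

T = (0.00, 0.00) ✓; TF at -61.60° ✓; |TF| = 43.70 ✓; ∠TFN = 143.3° ✓; |FN| = 41.40 ✓; ∠(FN, NU) = 90.00° ✓; |NU| = 3.301 ✗.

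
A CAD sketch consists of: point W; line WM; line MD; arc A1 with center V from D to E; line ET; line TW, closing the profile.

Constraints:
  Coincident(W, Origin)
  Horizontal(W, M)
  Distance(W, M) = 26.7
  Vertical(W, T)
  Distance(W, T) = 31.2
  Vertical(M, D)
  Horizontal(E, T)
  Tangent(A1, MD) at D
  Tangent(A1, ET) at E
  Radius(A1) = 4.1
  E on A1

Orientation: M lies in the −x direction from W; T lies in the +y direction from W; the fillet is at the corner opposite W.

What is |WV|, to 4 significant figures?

35.29

W and T share the same x with |WT| = 31.2 and T on the +y side, so T = (0.000, 31.20). The virtual corner opposite W is at (-26.70, 31.20). Tangency of A1 to MD means the radius VD is perpendicular to MD and the tangent condition forces VE to be normal to ET, with radius 4.1, so the center V sits 4.1 in from both sides at V = (-22.60, 27.10). Then |WV| = |V − W| = 35.29.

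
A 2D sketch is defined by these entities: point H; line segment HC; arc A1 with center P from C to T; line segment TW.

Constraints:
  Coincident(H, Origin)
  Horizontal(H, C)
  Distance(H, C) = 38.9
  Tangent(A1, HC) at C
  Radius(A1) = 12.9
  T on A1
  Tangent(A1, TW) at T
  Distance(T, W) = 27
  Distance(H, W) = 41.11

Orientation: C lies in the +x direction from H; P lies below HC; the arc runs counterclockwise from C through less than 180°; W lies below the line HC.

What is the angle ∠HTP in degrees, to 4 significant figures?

173.6°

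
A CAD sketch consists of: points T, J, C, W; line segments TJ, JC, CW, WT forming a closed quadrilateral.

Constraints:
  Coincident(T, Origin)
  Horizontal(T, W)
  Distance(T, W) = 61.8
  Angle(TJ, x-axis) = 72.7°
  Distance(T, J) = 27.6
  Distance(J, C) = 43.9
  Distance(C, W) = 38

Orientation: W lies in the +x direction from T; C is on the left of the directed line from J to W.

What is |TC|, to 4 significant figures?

62.62

T is at the origin; T and W share the same y with |TW| = 61.8 and W in +x, so W = (61.8, 0). TJ runs at 72.7° with |TJ| = 27.6, so J = (8.208, 26.35). C is determined by |JC| = 43.9 and |CW| = 38.0 together: it lies at the intersection of circle(J, 43.9) and circle(W, 38.0). With |JW| = 59.72, the foot of the radical line on JW is 33.91 from J and the perpendicular offset is √(43.9² − 33.91²) = 27.89. Taking the left-of-JW solution: C = (50.94, 36.41).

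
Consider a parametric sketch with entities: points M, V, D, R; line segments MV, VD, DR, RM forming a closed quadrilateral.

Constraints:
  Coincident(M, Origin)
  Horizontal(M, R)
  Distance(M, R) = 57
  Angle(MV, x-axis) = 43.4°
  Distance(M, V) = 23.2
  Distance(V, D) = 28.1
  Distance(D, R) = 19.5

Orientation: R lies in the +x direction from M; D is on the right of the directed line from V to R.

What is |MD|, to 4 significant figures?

37.83

M is at the origin; MR is horizontal with |MR| = 57.0 and R in +x, so R = (57.0, 0). MV runs at 43.4° with |MV| = 23.2, so V = (16.86, 15.94). D is determined by |VD| = 28.1 and |DR| = 19.5 together: it lies at the intersection of circle(V, 28.1) and circle(R, 19.5). With |VR| = 43.19, the foot of the radical line on VR is 26.34 from V and the perpendicular offset is √(28.1² − 26.34²) = 9.802. Taking the right-of-VR solution: D = (37.72, -2.889).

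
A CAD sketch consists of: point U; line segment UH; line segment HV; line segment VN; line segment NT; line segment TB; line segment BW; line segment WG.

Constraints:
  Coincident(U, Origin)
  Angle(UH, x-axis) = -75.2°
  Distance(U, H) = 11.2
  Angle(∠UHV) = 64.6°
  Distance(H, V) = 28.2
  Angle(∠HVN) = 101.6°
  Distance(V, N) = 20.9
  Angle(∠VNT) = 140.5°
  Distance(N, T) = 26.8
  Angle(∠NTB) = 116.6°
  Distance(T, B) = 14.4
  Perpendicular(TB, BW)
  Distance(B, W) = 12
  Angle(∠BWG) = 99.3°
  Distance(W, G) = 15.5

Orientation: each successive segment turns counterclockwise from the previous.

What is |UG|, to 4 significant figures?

25.45

TB ⟂ BW, so BW runs at -48.50°; with |BW| = 12.0, W = (-13.30, 17.19). ∠BWG = 99.3° gives WG at 32.20° from the x-axis; with |WG| = 15.5, G = (-0.1882, 25.45). Then |UG| = |G − U| = 25.45.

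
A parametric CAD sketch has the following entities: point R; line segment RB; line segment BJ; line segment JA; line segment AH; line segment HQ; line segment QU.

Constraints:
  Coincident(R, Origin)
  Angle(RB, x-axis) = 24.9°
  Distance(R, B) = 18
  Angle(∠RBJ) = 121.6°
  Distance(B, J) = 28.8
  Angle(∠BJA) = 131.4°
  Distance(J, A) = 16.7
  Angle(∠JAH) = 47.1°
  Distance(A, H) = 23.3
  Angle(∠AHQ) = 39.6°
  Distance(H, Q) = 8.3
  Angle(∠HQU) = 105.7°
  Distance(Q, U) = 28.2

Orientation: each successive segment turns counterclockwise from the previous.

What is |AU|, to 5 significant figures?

12.461

∠AHQ = 39.6° gives HQ at 45.200° from the x-axis; with |HQ| = 8.3, Q = (12.271, 31.297). ∠HQU = 105.7° gives QU at 119.50° from the x-axis; with |QU| = 28.2, U = (-1.6155, 55.841). Then |AU| = |U − A| = 12.461.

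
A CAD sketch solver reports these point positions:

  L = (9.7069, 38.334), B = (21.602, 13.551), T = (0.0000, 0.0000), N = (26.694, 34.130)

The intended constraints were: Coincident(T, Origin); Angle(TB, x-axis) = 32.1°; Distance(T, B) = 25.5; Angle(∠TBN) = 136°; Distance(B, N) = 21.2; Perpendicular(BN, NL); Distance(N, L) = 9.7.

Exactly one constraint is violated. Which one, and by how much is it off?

Distance(N, L) = 9.7 — off by 7.80.

T = (0.00, 0.00) ✓; TB at 32.10° ✓; |TB| = 25.50 ✓; ∠TBN = 136.0° ✓; |BN| = 21.20 ✓; ∠(BN, NL) = 90.00° ✓; |NL| = 17.50 ✗.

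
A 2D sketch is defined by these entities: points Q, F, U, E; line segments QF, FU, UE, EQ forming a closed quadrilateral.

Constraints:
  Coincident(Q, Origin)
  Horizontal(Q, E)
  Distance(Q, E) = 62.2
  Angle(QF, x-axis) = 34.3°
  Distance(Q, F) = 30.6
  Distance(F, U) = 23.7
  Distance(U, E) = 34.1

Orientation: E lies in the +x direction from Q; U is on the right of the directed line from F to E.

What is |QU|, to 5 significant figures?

29.336

Q is at the origin; QE is horizontal with |QE| = 62.2 and E in +x, so E = (62.2, 0). QF runs at 34.3° with |QF| = 30.6, so F = (25.279, 17.244). U is determined by |FU| = 23.7 and |UE| = 34.1 together: it lies at the intersection of circle(F, 23.7) and circle(E, 34.1). With |FE| = 40.750, the foot of the radical line on FE is 12.999 from F and the perpendicular offset is √(23.7² − 12.999²) = 19.817. Taking the right-of-FE solution: U = (28.671, -6.2121).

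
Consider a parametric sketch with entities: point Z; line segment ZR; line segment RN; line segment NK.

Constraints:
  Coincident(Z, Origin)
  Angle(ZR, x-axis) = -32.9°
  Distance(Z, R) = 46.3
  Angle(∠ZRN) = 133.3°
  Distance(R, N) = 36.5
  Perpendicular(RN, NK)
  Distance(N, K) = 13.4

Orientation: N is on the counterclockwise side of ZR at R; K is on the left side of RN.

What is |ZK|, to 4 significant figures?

71.21

∠ZRN = 133.3°, so RN runs at -32.9° + (180° − 133.3°) = 13.80° from the x-axis; with |RN| = 36.5, N = R + 36.5·(cos 13.80°, sin 13.80°) = (74.32, -16.44). The perpendicularity gives NK at right angles to RN; with |NK| = 13.4 on the left of RN, K = N + 13.4·(-0.2385, 0.9711) = (71.12, -3.429). Then |ZK| = |K − Z| = 71.21.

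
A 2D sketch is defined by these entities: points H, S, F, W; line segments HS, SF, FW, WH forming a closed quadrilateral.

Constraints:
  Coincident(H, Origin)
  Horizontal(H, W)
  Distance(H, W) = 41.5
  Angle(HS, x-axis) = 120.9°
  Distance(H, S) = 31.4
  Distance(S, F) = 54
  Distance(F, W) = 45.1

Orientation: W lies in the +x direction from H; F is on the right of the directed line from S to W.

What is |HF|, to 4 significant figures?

23.74

H is at the origin; HW is horizontal with |HW| = 41.5 and W in +x, so W = (41.5, 0). HS runs at 120.9° with |HS| = 31.4, so S = (-16.13, 26.94). F is determined by |SF| = 54.0 and |FW| = 45.1 together: it lies at the intersection of circle(S, 54.0) and circle(W, 45.1). With |SW| = 63.61, the foot of the radical line on SW is 38.74 from S and the perpendicular offset is √(54.0² − 38.74²) = 37.62. Taking the right-of-SW solution: F = (3.033, -23.54).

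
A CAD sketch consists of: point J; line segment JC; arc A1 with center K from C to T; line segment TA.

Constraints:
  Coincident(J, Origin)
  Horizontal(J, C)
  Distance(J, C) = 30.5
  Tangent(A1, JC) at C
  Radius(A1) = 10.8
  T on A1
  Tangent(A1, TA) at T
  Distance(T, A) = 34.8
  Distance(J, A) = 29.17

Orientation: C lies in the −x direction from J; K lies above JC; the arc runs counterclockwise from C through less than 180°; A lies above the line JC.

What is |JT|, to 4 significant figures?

22.81

Checks: ∠(KC, CJ) = 90.00° ✓; |KC| = 10.80 ✓; |KT| = 10.80 ✓; ∠(KT, TA) = 90.00° ✓; |TA| = 34.80 ✓; |JA| = 29.17 ✓.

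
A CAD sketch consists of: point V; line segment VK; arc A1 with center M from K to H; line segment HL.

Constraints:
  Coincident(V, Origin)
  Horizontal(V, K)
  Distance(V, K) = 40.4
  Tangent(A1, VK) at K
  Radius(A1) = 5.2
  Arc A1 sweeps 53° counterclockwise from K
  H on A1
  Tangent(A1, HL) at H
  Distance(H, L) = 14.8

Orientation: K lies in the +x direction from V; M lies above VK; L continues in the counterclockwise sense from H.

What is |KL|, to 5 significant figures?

19.066

V is at the origin; VK is horizontal with |VK| = 40.4 and K on the +x side, so K = (40.400, 0.0000). Tangency of A1 to VK means the radius MK is perpendicular to VK, so M = K + (0, 5.2) = (40.400, 5.2000). On A1, K sits at bearing -90° from M; a 53° counterclockwise sweep puts H at bearing -37°, so H = M + 5.2·(cos -37°, sin -37°) = (44.553, 2.0706). Tangency of A1 to HL means the radius MH is perpendicular to HL, so HL runs along (−sin -37°, cos -37°); with |HL| = 14.8, L = (53.460, 13.890). Then |KL| = |L − K| = 19.066.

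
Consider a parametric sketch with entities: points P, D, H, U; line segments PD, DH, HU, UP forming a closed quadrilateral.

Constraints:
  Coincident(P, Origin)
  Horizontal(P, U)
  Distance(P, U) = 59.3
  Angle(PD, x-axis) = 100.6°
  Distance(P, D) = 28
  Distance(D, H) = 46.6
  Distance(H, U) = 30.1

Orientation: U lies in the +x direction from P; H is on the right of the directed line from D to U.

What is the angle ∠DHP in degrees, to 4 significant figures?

34.90°

Checks: P.y = 0.00, U.y = 0.00 ✓; |DH| = 46.60 ✓; |HU| = 30.10 ✓.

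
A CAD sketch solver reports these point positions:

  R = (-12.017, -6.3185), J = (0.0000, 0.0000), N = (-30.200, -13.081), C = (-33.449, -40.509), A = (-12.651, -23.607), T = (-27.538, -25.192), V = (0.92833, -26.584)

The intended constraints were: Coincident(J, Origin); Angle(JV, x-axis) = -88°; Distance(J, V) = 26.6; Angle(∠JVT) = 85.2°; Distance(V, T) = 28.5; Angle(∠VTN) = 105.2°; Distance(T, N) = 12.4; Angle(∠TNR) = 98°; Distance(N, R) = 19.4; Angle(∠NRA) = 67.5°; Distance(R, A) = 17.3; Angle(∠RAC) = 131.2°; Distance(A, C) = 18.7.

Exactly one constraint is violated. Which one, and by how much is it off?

Distance(A, C) = 18.7 — off by 8.10.

J = (0.00, 0.00) ✓; JV at -88.00° ✓; |JV| = 26.60 ✓; ∠JVT = 85.20° ✓; |VT| = 28.50 ✓; ∠VTN = 105.2° ✓; |TN| = 12.40 ✓; ∠TNR = 98.00° ✓; |NR| = 19.40 ✓; ∠NRA = 67.50° ✓; |RA| = 17.30 ✓; ∠RAC = 131.2° ✓; |AC| = 26.80 ✗.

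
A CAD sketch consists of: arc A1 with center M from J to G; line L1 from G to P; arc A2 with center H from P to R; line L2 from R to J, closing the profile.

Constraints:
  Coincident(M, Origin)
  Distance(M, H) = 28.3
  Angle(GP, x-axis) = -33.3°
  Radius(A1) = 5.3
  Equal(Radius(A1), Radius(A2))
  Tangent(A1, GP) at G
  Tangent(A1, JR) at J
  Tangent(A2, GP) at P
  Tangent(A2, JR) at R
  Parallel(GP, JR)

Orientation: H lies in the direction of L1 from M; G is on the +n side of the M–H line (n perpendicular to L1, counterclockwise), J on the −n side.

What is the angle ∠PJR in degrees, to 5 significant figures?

20.534°

The slot axis is L1's direction at -33.3°, so u = (cos -33.3°, sin -33.3°) = (0.83581, -0.54902) and n = (−sin -33.3°, cos -33.3°) = (0.54902, 0.83581). M is at the origin and H lies 28.3 along u from M, so H = 28.3·u = (23.653, -15.537). Tangency of A1 to both parallel lines with radius 5.3 puts G and J at M ± 5.3·n: G = (2.9098, 4.4298), J = (-2.9098, -4.4298). Equal radii place P and R the same way about H: P = H + 5.3·n = (26.563, -11.108), R = H − 5.3·n = (20.744, -19.967). Then cos ∠PJR = JP·JR / (|JP||JR|), giving 20.534°.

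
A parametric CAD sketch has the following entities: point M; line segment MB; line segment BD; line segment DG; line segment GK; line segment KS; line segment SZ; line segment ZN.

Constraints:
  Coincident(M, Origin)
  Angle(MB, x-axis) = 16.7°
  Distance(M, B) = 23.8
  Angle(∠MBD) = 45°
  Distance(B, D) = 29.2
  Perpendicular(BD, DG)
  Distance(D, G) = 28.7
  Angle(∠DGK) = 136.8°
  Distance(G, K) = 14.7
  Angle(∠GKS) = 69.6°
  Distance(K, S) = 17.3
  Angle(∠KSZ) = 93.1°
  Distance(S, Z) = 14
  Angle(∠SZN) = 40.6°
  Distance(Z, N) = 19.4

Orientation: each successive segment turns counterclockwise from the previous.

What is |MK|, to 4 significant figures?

22.70

M is at the origin; MB runs at 16.7° with length 23.8, so B = (22.80, 6.839). ∠MBD = 45.0° gives BD at 151.7° from the x-axis; with |BD| = 29.2, D = (-2.914, 20.68). BD ⟂ DG, so DG runs at -118.3°; with |DG| = 28.7, G = (-16.52, -4.587). ∠DGK = 136.8° gives GK at -75.10° from the x-axis; with |GK| = 14.7, K = (-12.74, -18.79). Then |MK| = |K − M| = 22.70.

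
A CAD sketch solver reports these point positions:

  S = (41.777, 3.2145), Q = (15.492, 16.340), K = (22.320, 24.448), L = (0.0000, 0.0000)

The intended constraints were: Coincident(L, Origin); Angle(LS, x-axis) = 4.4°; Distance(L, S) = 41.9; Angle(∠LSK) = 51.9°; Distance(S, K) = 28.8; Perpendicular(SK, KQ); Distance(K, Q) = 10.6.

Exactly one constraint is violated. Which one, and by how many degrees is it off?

Perpendicular(SK, KQ) — off by 7.40°.

L = (0.00, 0.00) ✓; LS at 4.400° ✓; |LS| = 41.90 ✓; ∠LSK = 51.90° ✓; |SK| = 28.80 ✓; ∠(SK, KQ) = 97.40° ✗; |KQ| = 10.60 ✓.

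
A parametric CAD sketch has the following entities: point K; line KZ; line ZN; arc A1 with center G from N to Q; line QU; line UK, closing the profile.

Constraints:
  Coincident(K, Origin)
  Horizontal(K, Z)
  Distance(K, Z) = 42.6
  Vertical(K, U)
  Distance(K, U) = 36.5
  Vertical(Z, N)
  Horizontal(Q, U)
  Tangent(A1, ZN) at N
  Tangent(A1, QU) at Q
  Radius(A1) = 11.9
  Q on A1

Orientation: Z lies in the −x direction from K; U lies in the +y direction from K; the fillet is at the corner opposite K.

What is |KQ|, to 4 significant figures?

47.69

K is at the origin; KZ is horizontal with |KZ| = 42.6 and Z on the −x side, so Z = (-42.60, 0.000). KU is vertical with |KU| = 36.5 and U on the +y side, so U = (0.000, 36.50). The virtual corner opposite K is at (-42.60, 36.50). A1 meets ZN tangentially, so GN is at right angles to ZN and since A1 is tangent to QU there, GQ ⟂ QU, with radius 11.9, so the center G sits 11.9 in from both sides at G = (-30.70, 24.60). That places the tangent points at N = (-42.60, 24.60) on ZN and Q = (-30.70, 36.50) on QU. Then |KQ| = |Q − K| = 47.69.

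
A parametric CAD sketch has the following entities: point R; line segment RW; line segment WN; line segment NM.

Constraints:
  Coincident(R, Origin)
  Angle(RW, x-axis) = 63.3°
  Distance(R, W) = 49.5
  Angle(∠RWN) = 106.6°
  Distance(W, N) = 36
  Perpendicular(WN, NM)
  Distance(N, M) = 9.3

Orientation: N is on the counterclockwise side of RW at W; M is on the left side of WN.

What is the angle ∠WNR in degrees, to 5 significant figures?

43.412°

R is at the origin; RW runs at 63.3° with length 49.5, so W = 49.5·(cos 63.3°, sin 63.3°) = (22.241, 44.222). ∠RWN = 106.6°, so WN runs at 63.3° + (180° − 106.6°) = 136.70° from the x-axis; with |WN| = 36.0, N = W + 36.0·(cos 136.70°, sin 136.70°) = (-3.9585, 68.911). Then cos ∠WNR = NW·NR / (|NW||NR|), giving 43.412°.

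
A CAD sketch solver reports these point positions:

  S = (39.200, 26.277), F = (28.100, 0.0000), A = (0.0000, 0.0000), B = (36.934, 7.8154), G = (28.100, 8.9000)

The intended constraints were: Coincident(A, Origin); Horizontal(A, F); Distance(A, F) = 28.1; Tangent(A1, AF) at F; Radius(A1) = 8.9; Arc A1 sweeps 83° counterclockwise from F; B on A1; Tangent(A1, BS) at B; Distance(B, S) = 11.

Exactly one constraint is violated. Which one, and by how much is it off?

Distance(B, S) = 11 — off by 7.60.

A = (0.00, 0.00) ✓; A.y = 0.00, F.y = 0.00 ✓; |AF| = 28.10 ✓; ∠(GF, FA) = 90.00° ✓; |GF| = 8.900 ✓; bearing(G→B) − bearing(G→F) = 83.00° ✓; |GB| = 8.900 ✓; ∠(GB, BS) = 90.00° ✓; |BS| = 18.60 ✗.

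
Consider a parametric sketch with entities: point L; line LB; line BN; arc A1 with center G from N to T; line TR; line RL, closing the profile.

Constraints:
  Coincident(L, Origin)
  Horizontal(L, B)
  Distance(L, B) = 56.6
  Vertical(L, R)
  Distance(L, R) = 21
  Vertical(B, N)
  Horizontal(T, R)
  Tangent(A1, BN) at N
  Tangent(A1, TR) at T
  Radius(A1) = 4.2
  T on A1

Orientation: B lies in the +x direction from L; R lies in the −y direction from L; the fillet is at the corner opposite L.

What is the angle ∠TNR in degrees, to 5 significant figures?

40.756°

L is at the origin; LB is horizontal with |LB| = 56.6 and B on the +x side, so B = (56.600, 0.0000). L and R share the same x with |LR| = 21.0 and R on the −y side, so R = (0.0000, -21.000). The virtual corner opposite L is at (56.600, -21.000). Since A1 is tangent to BN there, GN ⟂ BN and the tangent condition forces GT to be normal to TR, with radius 4.2, so the center G sits 4.2 in from both sides at G = (52.400, -16.800). That places the tangent points at N = (56.600, -16.800) on BN and T = (52.400, -21.000) on TR. Then cos ∠TNR = NT·NR / (|NT||NR|), giving 40.756°.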